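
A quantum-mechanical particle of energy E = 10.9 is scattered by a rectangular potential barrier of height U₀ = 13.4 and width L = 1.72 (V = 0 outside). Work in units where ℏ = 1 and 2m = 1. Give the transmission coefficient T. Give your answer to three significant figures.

T = 0.0105

Since E < U₀ the interior solution is evanescent with decay constant κ = √(2m(U₀ − E))/ℏ = 1.581.
κL = 2.720, sinh(κL) = 7.554.
The exact tunnelling result is T⁻¹ = 1 + U₀² sinh²(κL) / [4E(U₀ − E)] = 95.00, so T = 0.0105.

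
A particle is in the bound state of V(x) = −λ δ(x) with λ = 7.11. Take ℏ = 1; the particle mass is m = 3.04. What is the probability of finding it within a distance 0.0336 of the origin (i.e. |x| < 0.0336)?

The normalised bound state is ψ = √κ e^{−κ|x|} with κ = mλ/ℏ² = 21.61.
P(|x| < d) = ∫_{−d}^{d} κ e^{−2κ|x|} dx = 1 − e^{−2κd} = 1 − e^{−1.452} = 0.7660.

P = 0.766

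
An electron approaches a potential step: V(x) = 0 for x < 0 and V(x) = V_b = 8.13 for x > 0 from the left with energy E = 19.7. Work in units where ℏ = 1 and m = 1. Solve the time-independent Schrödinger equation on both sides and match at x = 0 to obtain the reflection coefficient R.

The wavenumbers are k₁ = √(2mE)/ℏ = 6.277 on the left and k₂ = √(2m(E − V_b))/ℏ = 4.810 on the right.
Continuity of ψ and ψ′ at the step yields the reflection amplitude r = (k₁ − k₂)/(k₁ + k₂) = 0.1323; thus R = |r|² = 0.01750, T = 0.9825.

R = 0.0175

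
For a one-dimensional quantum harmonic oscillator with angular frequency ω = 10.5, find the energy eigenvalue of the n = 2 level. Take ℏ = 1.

The oscillator eigenvalues are E_n = ℏω(n + ½), so E_2 = 10.5 × 2.5 = 26.25.

E = 26.3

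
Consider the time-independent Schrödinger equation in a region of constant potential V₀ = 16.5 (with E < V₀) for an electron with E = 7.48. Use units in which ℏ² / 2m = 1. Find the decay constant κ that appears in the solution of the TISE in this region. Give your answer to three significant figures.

Since E < V₀ the TISE in this region is ψ'' = κ²ψ with κ = √(2m(V₀ − E))/ℏ.
κ = √(2 × 0.5 × 9.02) = 3.003.

κ = 3.00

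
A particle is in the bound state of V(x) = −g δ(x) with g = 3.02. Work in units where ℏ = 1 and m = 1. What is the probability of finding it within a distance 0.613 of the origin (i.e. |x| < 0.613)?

The normalised bound state is ψ = √κ e^{−κ|x|} with κ = mg/ℏ² = 3.020.
P(|x| < d) = ∫_{−d}^{d} κ e^{−2κ|x|} dx = 1 − e^{−2κd} = 1 − e^{−3.703} = 0.9753.

P = 0.975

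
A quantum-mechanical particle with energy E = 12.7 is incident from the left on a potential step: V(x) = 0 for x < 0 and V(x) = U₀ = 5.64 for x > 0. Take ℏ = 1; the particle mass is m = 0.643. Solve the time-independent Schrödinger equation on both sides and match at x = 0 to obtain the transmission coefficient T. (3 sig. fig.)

T = 0.979

The wavenumbers are k₁ = √(2mE)/ℏ = 4.041 on the left and k₂ = √(2m(E − U₀))/ℏ = 3.013 on the right.
Matching ψ and ψ′ at x = 0 gives r = (k₁ − k₂)/(k₁ + k₂), so R = r² = 0.02124 and T = 1 − R = 0.9788.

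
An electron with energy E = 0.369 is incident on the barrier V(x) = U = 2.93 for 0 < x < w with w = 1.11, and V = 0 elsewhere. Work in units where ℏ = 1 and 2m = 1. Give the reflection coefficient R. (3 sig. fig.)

E < U: inside the barrier ψ ∝ e^{±κx} with κ = √(2m(U − E))/ℏ = 1.600.
κw = 1.776, sinh(κw) = 2.869.
The exact tunnelling result is T⁻¹ = 1 + U² sinh²(κw) / [4E(U − E)] = 19.70, so T = 0.0508.
R = 1 − T = 0.949.

R = 0.949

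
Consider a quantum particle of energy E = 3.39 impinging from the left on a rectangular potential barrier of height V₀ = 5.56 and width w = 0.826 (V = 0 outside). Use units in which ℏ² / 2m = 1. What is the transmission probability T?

E < V₀: inside the barrier ψ ∝ e^{±κx} with κ = √(2m(V₀ − E))/ℏ = 1.473.
κw = 1.217, sinh(κw) = 1.540.
Matching ψ, ψ′ at both faces gives T = [1 + V₀² sinh²(κw) / (4E(V₀ − E))]⁻¹ = 1/3.492 = 0.286.

T = 0.286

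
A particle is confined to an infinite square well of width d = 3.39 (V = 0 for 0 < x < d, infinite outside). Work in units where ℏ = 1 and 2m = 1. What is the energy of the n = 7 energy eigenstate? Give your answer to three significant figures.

E = 42.1

The infinite-well eigenfunctions ψ_n = √(2/d) sin(nπx/d) vanish at both walls, giving E_n = n²π²ℏ²/(2md²).
E_7 = 7² × π² / (2 × 0.5 × 3.39²) = 42.08.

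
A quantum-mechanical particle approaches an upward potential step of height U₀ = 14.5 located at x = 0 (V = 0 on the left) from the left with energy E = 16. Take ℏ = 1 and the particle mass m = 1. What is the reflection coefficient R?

R = 0.282

The wavenumbers are k₁ = √(2mE)/ℏ = 5.657 on the left and k₂ = √(2m(E − U₀))/ℏ = 1.732 on the right.
Continuity of ψ and ψ′ at the step yields the reflection amplitude r = (k₁ − k₂)/(k₁ + k₂) = 0.5312; thus R = |r|² = 0.2821, T = 0.7179.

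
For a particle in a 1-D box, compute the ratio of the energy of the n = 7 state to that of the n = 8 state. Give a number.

E_n = n²π²ℏ²/(2mL²) so the ratio is n₂²/n₁² = 49/64 = 0.765625.

0.765625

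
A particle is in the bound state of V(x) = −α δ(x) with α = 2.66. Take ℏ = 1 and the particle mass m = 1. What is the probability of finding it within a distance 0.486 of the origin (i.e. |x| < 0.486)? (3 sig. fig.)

P = 0.925

The normalised bound state is ψ = √κ e^{−κ|x|} with κ = mα/ℏ² = 2.660.
P(|x| < d) = ∫_{−d}^{d} κ e^{−2κ|x|} dx = 1 − e^{−2κd} = 1 − e^{−2.586} = 0.9246.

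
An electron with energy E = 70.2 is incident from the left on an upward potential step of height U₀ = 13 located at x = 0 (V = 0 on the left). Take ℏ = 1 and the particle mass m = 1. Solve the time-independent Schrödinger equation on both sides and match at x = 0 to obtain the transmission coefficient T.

On each side the TISE gives plane waves with k = √(2m(E − V))/ℏ: k₁ = √(2·1·70.2) = 11.85, k₂ = √(2·1·57.2) = 10.70.
Matching ψ and ψ′ at x = 0 gives r = (k₁ − k₂)/(k₁ + k₂), so R = r² = 0.002617 and T = 1 − R = 0.9974.

T = 0.997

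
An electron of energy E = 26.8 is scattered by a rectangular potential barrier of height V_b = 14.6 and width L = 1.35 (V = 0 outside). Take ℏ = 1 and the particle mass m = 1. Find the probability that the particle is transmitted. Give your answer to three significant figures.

Above the barrier the interior wavenumber is k₂ = √(2m(E − V_b))/ℏ = 4.940, giving phase k₂L = 6.669.
T = [1 + V_b² sin²(k₂L) / (4E(E − V_b))]⁻¹ = 1/1.023 = 0.977.

T = 0.977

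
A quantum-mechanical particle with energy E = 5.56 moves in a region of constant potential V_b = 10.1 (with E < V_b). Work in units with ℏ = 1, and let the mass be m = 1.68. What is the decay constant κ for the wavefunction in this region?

Since E < V_b the TISE in this region is ψ'' = κ²ψ with κ = √(2m(V_b − E))/ℏ.
κ = √(2 × 1.68 × 4.54) = 3.906.

κ = 3.91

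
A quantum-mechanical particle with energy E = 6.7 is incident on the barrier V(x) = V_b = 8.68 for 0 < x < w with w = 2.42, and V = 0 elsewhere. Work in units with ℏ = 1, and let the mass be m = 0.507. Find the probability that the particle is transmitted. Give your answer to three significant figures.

T = 0.00296

E < V_b: inside the barrier ψ ∝ e^{±κx} with κ = √(2m(V_b − E))/ℏ = 1.417.
κw = 3.429, sinh(κw) = 15.41.
The exact tunnelling result is T⁻¹ = 1 + V_b² sinh²(κw) / [4E(V_b − E)] = 338.0, so T = 0.00296.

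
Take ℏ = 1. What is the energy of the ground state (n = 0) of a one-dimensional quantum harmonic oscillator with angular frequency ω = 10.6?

Using E_n = (n + ½)ℏω: E_0 = 0.5 × 10.6 = 5.300.

E = 5.30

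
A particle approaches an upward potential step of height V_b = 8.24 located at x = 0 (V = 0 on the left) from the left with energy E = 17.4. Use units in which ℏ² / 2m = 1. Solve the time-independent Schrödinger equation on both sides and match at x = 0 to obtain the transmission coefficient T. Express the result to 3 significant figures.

T = 0.975

On each side the TISE gives plane waves with k = √(2m(E − V))/ℏ: k₁ = √(2·½·17.4) = 4.171, k₂ = √(2·½·9.16) = 3.027.
Continuity of ψ and ψ′ at the step yields the reflection amplitude r = (k₁ − k₂)/(k₁ + k₂) = 0.1590; thus R = |r|² = 0.02530, T = 0.9747.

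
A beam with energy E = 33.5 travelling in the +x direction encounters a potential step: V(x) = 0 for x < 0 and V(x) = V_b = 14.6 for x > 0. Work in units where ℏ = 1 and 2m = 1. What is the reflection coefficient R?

On each side the TISE gives plane waves with k = √(2m(E − V))/ℏ: k₁ = √(2·½·33.5) = 5.788, k₂ = √(2·½·18.9) = 4.347.
Matching ψ and ψ′ at x = 0 gives r = (k₁ − k₂)/(k₁ + k₂), so R = r² = 0.02020 and T = 1 − R = 0.9798.

R = 0.0202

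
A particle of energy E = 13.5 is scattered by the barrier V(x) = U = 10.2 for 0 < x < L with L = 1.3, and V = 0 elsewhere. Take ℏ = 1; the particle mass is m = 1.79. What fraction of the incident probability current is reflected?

Above the barrier the interior wavenumber is k₂ = √(2m(E − U))/ℏ = 3.437, giving phase k₂L = 4.468.
T = [1 + U² sin²(k₂L) / (4E(E − U))]⁻¹ = 1/1.550 = 0.645.
R = 1 − T = 0.355.

R = 0.355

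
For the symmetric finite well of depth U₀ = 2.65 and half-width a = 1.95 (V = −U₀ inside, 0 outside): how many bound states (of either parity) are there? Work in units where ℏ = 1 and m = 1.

N = 3

The dimensionless depth is z₀ = a√(2mU₀)/ℏ = 1.95 × √(5.300) = 4.489.
A new bound state (alternating even/odd) appears each time z₀ passes a multiple of π/2, so N = ⌊2z₀/π⌋ + 1 = ⌊2.858⌋ + 1 = 3.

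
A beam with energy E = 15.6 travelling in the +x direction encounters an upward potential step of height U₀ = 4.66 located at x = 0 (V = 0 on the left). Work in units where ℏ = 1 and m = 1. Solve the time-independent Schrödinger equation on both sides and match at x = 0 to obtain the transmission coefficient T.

The wavenumbers are k₁ = √(2mE)/ℏ = 5.586 on the left and k₂ = √(2m(E − U₀))/ℏ = 4.678 on the right.
Continuity of ψ and ψ′ at the step yields the reflection amplitude r = (k₁ − k₂)/(k₁ + k₂) = 0.08848; thus R = |r|² = 0.007829, T = 0.9922.

T = 0.992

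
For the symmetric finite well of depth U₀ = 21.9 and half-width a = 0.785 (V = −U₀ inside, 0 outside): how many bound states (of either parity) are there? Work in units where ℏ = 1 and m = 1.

The dimensionless depth is z₀ = a√(2mU₀)/ℏ = 0.785 × √(43.80) = 5.195.
A new bound state (alternating even/odd) appears each time z₀ passes a multiple of π/2, so N = ⌊2z₀/π⌋ + 1 = ⌊3.307⌋ + 1 = 4.

N = 4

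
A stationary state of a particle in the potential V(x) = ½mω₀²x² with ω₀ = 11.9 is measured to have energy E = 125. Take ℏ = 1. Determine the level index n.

n = 10

Invert E_n = (n + ½)ℏω₀: n = E/ℏω₀ − ½ = 10.004, so n = 10.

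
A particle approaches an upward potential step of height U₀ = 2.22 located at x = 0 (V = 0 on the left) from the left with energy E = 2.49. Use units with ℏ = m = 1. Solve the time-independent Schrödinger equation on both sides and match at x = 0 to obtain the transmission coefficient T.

On each side the TISE gives plane waves with k = √(2m(E − V))/ℏ: k₁ = √(2·1·2.49) = 2.232, k₂ = √(2·1·0.27) = 0.7348.
Continuity of ψ and ψ′ at the step yields the reflection amplitude r = (k₁ − k₂)/(k₁ + k₂) = 0.5046; thus R = |r|² = 0.2546, T = 0.7454.

T = 0.745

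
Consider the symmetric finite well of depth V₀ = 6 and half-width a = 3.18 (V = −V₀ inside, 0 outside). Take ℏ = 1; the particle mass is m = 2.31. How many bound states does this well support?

N = 11

Define the well-strength parameter z₀ = (a/ℏ)√(2mV₀) = 3.18 × √(2·2.31·6) = 16.74.
A new bound state (alternating even/odd) appears each time z₀ passes a multiple of π/2, so N = ⌊2z₀/π⌋ + 1 = ⌊10.66⌋ + 1 = 11.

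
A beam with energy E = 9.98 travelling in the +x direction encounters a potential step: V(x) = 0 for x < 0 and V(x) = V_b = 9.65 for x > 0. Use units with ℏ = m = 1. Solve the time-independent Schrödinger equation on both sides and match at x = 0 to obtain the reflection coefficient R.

R = 0.479

The wavenumbers are k₁ = √(2mE)/ℏ = 4.468 on the left and k₂ = √(2m(E − V_b))/ℏ = 0.8124 on the right.
Matching ψ and ψ′ at x = 0 gives r = (k₁ − k₂)/(k₁ + k₂), so R = r² = 0.4792 and T = 1 − R = 0.5208.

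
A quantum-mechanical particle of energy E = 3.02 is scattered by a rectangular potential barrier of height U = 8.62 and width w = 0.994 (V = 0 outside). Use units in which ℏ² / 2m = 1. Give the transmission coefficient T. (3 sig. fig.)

E < U: inside the barrier ψ ∝ e^{±κx} with κ = √(2m(U − E))/ℏ = 2.366.
κw = 2.352, sinh(κw) = 5.207.
The exact tunnelling result is T⁻¹ = 1 + U² sinh²(κw) / [4E(U − E)] = 30.78, so T = 0.0325.

T = 0.0325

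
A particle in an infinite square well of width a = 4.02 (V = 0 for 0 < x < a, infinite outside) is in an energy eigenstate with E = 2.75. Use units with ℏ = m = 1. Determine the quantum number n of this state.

From E_n = n²π²ℏ²/(2ma²) invert to n = √(2ma²E)/(πℏ).
n = (4.02/π) × √(2 × 1 × 2.75) = 3.001 → n = 3.

n = 3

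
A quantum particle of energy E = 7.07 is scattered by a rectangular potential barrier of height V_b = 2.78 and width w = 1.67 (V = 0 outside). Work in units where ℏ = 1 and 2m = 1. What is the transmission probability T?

T = 0.994

Above the barrier the interior wavenumber is k₂ = √(2m(E − V_b))/ℏ = 2.071, giving phase k₂w = 3.459.
T = [1 + V_b² sin²(k₂w) / (4E(E − V_b))]⁻¹ = 1/1.006 = 0.994.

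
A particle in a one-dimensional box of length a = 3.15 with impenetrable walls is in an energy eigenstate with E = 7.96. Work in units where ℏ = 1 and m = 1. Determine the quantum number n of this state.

n = 4

For an infinite well E_n = n²π²ℏ²/(2ma²), so n = (a/πℏ)√(2mE).
n = (3.15/π) × √(2 × 1 × 7.96) = 4.001 → n = 4.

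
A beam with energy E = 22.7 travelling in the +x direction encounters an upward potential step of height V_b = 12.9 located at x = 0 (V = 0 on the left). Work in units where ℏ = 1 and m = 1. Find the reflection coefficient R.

The wavenumbers are k₁ = √(2mE)/ℏ = 6.738 on the left and k₂ = √(2m(E − V_b))/ℏ = 4.427 on the right.
Continuity of ψ and ψ′ at the step yields the reflection amplitude r = (k₁ − k₂)/(k₁ + k₂) = 0.2070; thus R = |r|² = 0.04283, T = 0.9572.

R = 0.0428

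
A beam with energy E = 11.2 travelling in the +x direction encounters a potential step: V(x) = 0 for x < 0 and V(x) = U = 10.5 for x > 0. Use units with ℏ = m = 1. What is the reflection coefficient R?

The wavenumbers are k₁ = √(2mE)/ℏ = 4.733 on the left and k₂ = √(2m(E − U))/ℏ = 1.183 on the right.
Continuity of ψ and ψ′ at the step yields the reflection amplitude r = (k₁ − k₂)/(k₁ + k₂) = 0.6000; thus R = |r|² = 0.3600, T = 0.6400.

R = 0.360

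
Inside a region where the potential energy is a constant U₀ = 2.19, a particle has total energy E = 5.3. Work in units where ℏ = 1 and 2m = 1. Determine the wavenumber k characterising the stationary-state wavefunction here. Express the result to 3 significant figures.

k = 1.76

With E > U₀ the solution is oscillatory, ψ ∝ e^{±ikx} with k = √(2m(E − U₀))/ℏ.
k = √(2 × 0.5 × 3.11) = 1.764.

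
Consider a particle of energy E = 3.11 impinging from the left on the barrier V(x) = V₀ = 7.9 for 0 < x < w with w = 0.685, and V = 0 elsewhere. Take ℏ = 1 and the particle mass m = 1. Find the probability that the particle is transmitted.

E < V₀: inside the barrier ψ ∝ e^{±κx} with κ = √(2m(V₀ − E))/ℏ = 3.095.
κw = 2.120, sinh(κw) = 4.106.
Matching ψ, ψ′ at both faces gives T = [1 + V₀² sinh²(κw) / (4E(V₀ − E))]⁻¹ = 1/18.66 = 0.0536.

T = 0.0536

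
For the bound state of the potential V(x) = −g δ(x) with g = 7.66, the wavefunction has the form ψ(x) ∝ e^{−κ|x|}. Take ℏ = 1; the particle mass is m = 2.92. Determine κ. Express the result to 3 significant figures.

κ = 22.4

Integrating the TISE across x = 0 gives the cusp condition ψ'(0⁺) − ψ'(0⁻) = −(2mg/ℏ²)ψ(0).
With ψ ∝ e^{−κ|x|} this yields −2κ = −2mg/ℏ², so κ = mg/ℏ² = 22.37.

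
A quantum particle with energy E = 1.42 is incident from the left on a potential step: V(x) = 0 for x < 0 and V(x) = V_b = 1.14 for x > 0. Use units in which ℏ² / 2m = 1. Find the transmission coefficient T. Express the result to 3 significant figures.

T = 0.852

On each side the TISE gives plane waves with k = √(2m(E − V))/ℏ: k₁ = √(2·½·1.42) = 1.192, k₂ = √(2·½·0.28) = 0.5292.
Continuity of ψ and ψ′ at the step yields the reflection amplitude r = (k₁ − k₂)/(k₁ + k₂) = 0.3850; thus R = |r|² = 0.1482, T = 0.8518.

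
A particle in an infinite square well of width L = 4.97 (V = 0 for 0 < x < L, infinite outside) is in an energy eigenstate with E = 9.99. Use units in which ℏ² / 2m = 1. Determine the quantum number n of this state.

n = 5

From E_n = n²π²ℏ²/(2mL²) invert to n = √(2mL²E)/(πℏ).
n = (4.97/π) × √(2 × 0.5 × 9.99) = 5.000 → n = 5.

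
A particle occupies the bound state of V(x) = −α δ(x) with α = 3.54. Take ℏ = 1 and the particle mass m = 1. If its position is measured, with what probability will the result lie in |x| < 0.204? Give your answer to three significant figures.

The normalised bound state is ψ = √κ e^{−κ|x|} with κ = mα/ℏ² = 3.540.
P(|x| < d) = ∫_{−d}^{d} κ e^{−2κ|x|} dx = 1 − e^{−2κd} = 1 − e^{−1.444} = 0.7641.

P = 0.764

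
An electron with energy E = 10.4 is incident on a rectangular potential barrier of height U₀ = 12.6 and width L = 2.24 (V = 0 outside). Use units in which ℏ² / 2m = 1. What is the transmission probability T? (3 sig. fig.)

T = 0.00300

E < U₀: inside the barrier ψ ∝ e^{±κx} with κ = √(2m(U₀ − E))/ℏ = 1.483.
κL = 3.322, sinh(κL) = 13.85.
The exact tunnelling result is T⁻¹ = 1 + U₀² sinh²(κL) / [4E(U₀ − E)] = 333.6, so T = 0.00300.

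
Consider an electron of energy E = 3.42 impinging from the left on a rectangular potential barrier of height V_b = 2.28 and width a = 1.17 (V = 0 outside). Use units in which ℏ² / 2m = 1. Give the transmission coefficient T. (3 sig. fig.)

Above the barrier the interior wavenumber is k₂ = √(2m(E − V_b))/ℏ = 1.068, giving phase k₂a = 1.249.
T = [1 + V_b² sin²(k₂a) / (4E(E − V_b))]⁻¹ = 1/1.300 = 0.769.

T = 0.769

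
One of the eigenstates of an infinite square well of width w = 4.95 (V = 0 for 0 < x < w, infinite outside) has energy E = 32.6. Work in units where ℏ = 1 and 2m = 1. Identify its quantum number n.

From E_n = n²π²ℏ²/(2mw²) invert to n = √(2mw²E)/(πℏ).
n = (4.95/π) × √(2 × 0.5 × 32.6) = 8.996 → n = 9.

n = 9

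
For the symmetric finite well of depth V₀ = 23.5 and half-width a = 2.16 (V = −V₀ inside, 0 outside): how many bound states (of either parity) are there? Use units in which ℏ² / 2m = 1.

N = 7

Define the well-strength parameter z₀ = (a/ℏ)√(2mV₀) = 2.16 × √(2·0.5·23.5) = 10.47.
The even/odd transcendental equations gain one root per π/2 in z₀, giving N = 1 + ⌊2z₀/π⌋ = 1 + ⌊6.666⌋ = 7.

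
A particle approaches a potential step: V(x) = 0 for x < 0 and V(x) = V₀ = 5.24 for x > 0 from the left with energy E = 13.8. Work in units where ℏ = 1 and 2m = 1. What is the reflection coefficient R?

On each side the TISE gives plane waves with k = √(2m(E − V))/ℏ: k₁ = √(2·½·13.8) = 3.715, k₂ = √(2·½·8.56) = 2.926.
Continuity of ψ and ψ′ at the step yields the reflection amplitude r = (k₁ − k₂)/(k₁ + k₂) = 0.1188; thus R = |r|² = 0.01412, T = 0.9859.

R = 0.0141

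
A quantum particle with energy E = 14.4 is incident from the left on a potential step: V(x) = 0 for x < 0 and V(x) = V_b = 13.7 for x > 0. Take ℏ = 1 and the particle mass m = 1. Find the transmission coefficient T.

T = 0.592

The wavenumbers are k₁ = √(2mE)/ℏ = 5.367 on the left and k₂ = √(2m(E − V_b))/ℏ = 1.183 on the right.
Matching ψ and ψ′ at x = 0 gives r = (k₁ − k₂)/(k₁ + k₂), so R = r² = 0.4079 and T = 1 − R = 0.5921.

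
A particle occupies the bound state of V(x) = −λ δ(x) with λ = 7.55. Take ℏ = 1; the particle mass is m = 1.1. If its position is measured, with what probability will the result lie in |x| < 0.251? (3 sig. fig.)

P = 0.985

The normalised bound state is ψ = √κ e^{−κ|x|} with κ = mλ/ℏ² = 8.305.
P(|x| < d) = ∫_{−d}^{d} κ e^{−2κ|x|} dx = 1 − e^{−2κd} = 1 − e^{−4.169} = 0.9845.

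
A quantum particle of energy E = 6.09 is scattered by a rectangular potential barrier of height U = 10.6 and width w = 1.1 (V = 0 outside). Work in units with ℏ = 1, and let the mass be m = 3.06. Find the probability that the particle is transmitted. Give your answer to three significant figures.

T = 0.0000374

Since E < U the interior solution is evanescent with decay constant κ = √(2m(U − E))/ℏ = 5.254.
κw = 5.779, sinh(κw) = 161.7.
The exact tunnelling result is T⁻¹ = 1 + U² sinh²(κw) / [4E(U − E)] = 26750, so T = 0.0000374.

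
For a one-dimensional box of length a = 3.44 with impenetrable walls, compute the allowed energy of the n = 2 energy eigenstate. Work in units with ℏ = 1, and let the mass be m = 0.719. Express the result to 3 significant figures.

The infinite-well eigenfunctions ψ_n = √(2/a) sin(nπx/a) vanish at both walls, giving E_n = n²π²ℏ²/(2ma²).
E_2 = 2² × π² / (2 × 0.719 × 3.44²) = 2.320.

E = 2.32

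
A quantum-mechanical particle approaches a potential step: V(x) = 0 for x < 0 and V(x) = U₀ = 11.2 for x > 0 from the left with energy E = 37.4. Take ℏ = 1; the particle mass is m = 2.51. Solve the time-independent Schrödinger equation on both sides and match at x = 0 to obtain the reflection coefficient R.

R = 0.00788

The wavenumbers are k₁ = √(2mE)/ℏ = 13.70 on the left and k₂ = √(2m(E − U₀))/ℏ = 11.47 on the right.
Continuity of ψ and ψ′ at the step yields the reflection amplitude r = (k₁ − k₂)/(k₁ + k₂) = 0.08874; thus R = |r|² = 0.007875, T = 0.9921.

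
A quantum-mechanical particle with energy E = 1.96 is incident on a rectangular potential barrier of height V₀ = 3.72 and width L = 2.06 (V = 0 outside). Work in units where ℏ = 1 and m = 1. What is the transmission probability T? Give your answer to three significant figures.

E < V₀: inside the barrier ψ ∝ e^{±κx} with κ = √(2m(V₀ − E))/ℏ = 1.876.
κL = 3.865, sinh(κL) = 23.84.
Matching ψ, ψ′ at both faces gives T = [1 + V₀² sinh²(κL) / (4E(V₀ − E))]⁻¹ = 1/570.9 = 0.00175.

T = 0.00175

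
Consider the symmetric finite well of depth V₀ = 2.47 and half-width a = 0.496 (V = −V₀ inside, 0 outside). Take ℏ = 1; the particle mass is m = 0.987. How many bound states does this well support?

N = 1

Define the well-strength parameter z₀ = (a/ℏ)√(2mV₀) = 0.496 × √(2·0.987·2.47) = 1.095.
A new bound state (alternating even/odd) appears each time z₀ passes a multiple of π/2, so N = ⌊2z₀/π⌋ + 1 = ⌊0.6972⌋ + 1 = 1.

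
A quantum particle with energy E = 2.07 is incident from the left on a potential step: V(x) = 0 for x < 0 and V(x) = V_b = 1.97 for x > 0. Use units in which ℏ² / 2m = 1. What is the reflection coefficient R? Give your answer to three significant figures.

R = 0.409

On each side the TISE gives plane waves with k = √(2m(E − V))/ℏ: k₁ = √(2·½·2.07) = 1.439, k₂ = √(2·½·0.1) = 0.3162.
Matching ψ and ψ′ at x = 0 gives r = (k₁ − k₂)/(k₁ + k₂), so R = r² = 0.4091 and T = 1 − R = 0.5909.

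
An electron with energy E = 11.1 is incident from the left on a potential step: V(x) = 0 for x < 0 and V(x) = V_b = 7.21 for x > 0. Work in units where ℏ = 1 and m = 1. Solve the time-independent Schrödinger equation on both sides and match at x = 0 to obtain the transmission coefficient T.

T = 0.934

On each side the TISE gives plane waves with k = √(2m(E − V))/ℏ: k₁ = √(2·1·11.1) = 4.712, k₂ = √(2·1·3.89) = 2.789.
Continuity of ψ and ψ′ at the step yields the reflection amplitude r = (k₁ − k₂)/(k₁ + k₂) = 0.2563; thus R = |r|² = 0.06568, T = 0.9343.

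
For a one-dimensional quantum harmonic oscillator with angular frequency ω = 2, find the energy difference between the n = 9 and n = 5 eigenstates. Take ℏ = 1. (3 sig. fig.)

E_n = ℏω(n + ½), so ΔE = (9 − 5) ℏω = 4 × 2 = 8.000.

ΔE = 8.00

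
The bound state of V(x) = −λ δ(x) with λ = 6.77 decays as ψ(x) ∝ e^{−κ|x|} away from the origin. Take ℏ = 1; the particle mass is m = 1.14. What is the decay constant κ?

Integrate −(ℏ²/2m)ψ'' − λδ(x)ψ = Eψ from −ε to +ε: the ψ'' term gives ψ'(0⁺) − ψ'(0⁻) and the δ term gives −(2mλ/ℏ²)ψ(0).
With ψ ∝ e^{−κ|x|} this yields −2κ = −2mλ/ℏ², so κ = mλ/ℏ² = 7.718.

κ = 7.72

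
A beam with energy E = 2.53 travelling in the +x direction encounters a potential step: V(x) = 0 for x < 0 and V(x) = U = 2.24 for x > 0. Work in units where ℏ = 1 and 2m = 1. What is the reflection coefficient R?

The wavenumbers are k₁ = √(2mE)/ℏ = 1.591 on the left and k₂ = √(2m(E − U))/ℏ = 0.5385 on the right.
Matching ψ and ψ′ at x = 0 gives r = (k₁ − k₂)/(k₁ + k₂), so R = r² = 0.2442 and T = 1 − R = 0.7558.

R = 0.244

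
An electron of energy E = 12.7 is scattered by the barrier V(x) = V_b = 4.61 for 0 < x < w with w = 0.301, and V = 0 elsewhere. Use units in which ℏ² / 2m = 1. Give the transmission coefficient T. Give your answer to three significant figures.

T = 0.971

Above the barrier the interior wavenumber is k₂ = √(2m(E − V_b))/ℏ = 2.844, giving phase k₂w = 0.8561.
Matching at both interfaces gives T⁻¹ = 1 + V_b² sin²(k₂w) / [4E(E − V_b)] = 1.030, hence T = 0.971.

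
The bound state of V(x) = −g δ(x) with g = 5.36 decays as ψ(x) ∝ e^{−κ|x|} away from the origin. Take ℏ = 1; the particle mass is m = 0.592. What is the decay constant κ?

κ = 3.17

Integrating the TISE across x = 0 gives the cusp condition ψ'(0⁺) − ψ'(0⁻) = −(2mg/ℏ²)ψ(0).
With ψ ∝ e^{−κ|x|} this yields −2κ = −2mg/ℏ², so κ = mg/ℏ² = 3.173.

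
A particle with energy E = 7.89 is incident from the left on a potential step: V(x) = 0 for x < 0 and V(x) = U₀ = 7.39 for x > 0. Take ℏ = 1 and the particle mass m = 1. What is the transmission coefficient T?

On each side the TISE gives plane waves with k = √(2m(E − V))/ℏ: k₁ = √(2·1·7.89) = 3.972, k₂ = √(2·1·0.5) = 1.000.
Continuity of ψ and ψ′ at the step yields the reflection amplitude r = (k₁ − k₂)/(k₁ + k₂) = 0.5978; thus R = |r|² = 0.3573, T = 0.6427.

T = 0.643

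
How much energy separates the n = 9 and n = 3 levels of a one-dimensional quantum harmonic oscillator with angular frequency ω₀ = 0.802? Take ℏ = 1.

E_n = ℏω₀(n + ½), so ΔE = (9 − 3) ℏω₀ = 6 × 0.802 = 4.812.

ΔE = 4.81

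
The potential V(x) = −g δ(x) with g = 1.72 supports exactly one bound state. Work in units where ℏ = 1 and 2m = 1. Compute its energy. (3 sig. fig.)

E = -0.740

The bound state is ψ(x) = √κ e^{−κ|x|}. The derivative jump ψ'(0⁺) − ψ'(0⁻) = −(2mg/ℏ²)ψ(0) fixes κ = mg/ℏ² = 0.8600.
Then E = −ℏ²κ²/(2m) = −mg²/(2ℏ²) = -0.7396.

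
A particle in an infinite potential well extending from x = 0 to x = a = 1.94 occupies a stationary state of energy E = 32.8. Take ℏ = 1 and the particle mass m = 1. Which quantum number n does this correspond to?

From E_n = n²π²ℏ²/(2ma²) invert to n = √(2ma²E)/(πℏ).
n = (1.94/π) × √(2 × 1 × 32.8) = 5.002 → n = 5.

n = 5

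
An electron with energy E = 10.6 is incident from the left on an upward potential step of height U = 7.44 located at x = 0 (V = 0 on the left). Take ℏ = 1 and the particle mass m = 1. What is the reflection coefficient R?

R = 0.0862

The wavenumbers are k₁ = √(2mE)/ℏ = 4.604 on the left and k₂ = √(2m(E − U))/ℏ = 2.514 on the right.
Continuity of ψ and ψ′ at the step yields the reflection amplitude r = (k₁ − k₂)/(k₁ + k₂) = 0.2937; thus R = |r|² = 0.08624, T = 0.9138.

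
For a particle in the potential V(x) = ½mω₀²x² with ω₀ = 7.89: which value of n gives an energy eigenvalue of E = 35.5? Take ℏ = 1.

E_n = ℏω₀(n + ½) ⇒ n = E/(ℏω₀) − ½ = 35.5/7.89 − 0.5 = 3.999 → n = 4.

n = 4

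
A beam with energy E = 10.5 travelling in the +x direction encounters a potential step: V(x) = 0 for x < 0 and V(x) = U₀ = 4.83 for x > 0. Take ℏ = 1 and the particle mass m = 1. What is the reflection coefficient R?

R = 0.0234

The wavenumbers are k₁ = √(2mE)/ℏ = 4.583 on the left and k₂ = √(2m(E − U₀))/ℏ = 3.367 on the right.
Matching ψ and ψ′ at x = 0 gives r = (k₁ − k₂)/(k₁ + k₂), so R = r² = 0.02336 and T = 1 − R = 0.9766.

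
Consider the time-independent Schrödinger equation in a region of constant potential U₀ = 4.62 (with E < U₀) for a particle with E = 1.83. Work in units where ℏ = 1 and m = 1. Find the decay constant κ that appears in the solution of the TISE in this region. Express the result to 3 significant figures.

Since E < U₀ the TISE in this region is ψ'' = κ²ψ with κ = √(2m(U₀ − E))/ℏ.
κ = √(2 × 1 × 2.79) = 2.362.

κ = 2.36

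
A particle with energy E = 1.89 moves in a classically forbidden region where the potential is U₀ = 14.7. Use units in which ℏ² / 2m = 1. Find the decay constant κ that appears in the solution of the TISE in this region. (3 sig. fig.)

κ = 3.58

Since E < U₀ the TISE in this region is ψ'' = κ²ψ with κ = √(2m(U₀ − E))/ℏ.
κ = √(2 × 0.5 × 12.81) = 3.579.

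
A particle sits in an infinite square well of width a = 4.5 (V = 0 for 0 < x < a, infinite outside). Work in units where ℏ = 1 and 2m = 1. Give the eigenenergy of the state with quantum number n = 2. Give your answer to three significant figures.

E = 1.95

Requiring ψ(0) = ψ(a) = 0 quantises k = nπ/a, hence E_n = ℏ²k²/2m = n²π²ℏ²/(2ma²).
E_2 = 2² × π² / (2 × 0.5 × 4.5²) = 1.950.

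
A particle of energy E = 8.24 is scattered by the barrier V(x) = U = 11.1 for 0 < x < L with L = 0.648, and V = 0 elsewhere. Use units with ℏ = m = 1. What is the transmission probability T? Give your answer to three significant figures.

T = 0.131

Since E < U the interior solution is evanescent with decay constant κ = √(2m(U − E))/ℏ = 2.392.
κL = 1.550, sinh(κL) = 2.249.
Matching ψ, ψ′ at both faces gives T = [1 + U² sinh²(κL) / (4E(U − E))]⁻¹ = 1/7.612 = 0.131.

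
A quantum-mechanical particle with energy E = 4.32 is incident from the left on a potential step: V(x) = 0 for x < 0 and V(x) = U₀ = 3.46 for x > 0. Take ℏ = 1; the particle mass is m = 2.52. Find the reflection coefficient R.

On each side the TISE gives plane waves with k = √(2m(E − V))/ℏ: k₁ = √(2·2.52·4.32) = 4.666, k₂ = √(2·2.52·0.86) = 2.082.
Continuity of ψ and ψ′ at the step yields the reflection amplitude r = (k₁ − k₂)/(k₁ + k₂) = 0.3830; thus R = |r|² = 0.1467, T = 0.8533.

R = 0.147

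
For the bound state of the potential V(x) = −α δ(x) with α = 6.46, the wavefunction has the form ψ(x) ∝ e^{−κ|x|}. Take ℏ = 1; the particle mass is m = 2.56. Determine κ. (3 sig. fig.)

κ = 16.5

Integrating the TISE across x = 0 gives the cusp condition ψ'(0⁺) − ψ'(0⁻) = −(2mα/ℏ²)ψ(0).
With ψ ∝ e^{−κ|x|} this yields −2κ = −2mα/ℏ², so κ = mα/ℏ² = 16.54.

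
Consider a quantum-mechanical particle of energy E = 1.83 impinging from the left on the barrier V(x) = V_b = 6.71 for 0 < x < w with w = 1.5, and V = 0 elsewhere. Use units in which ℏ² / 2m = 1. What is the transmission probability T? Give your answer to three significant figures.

T = 0.00419

Since E < V_b the interior solution is evanescent with decay constant κ = √(2m(V_b − E))/ℏ = 2.209.
κw = 3.314, sinh(κw) = 13.72.
The exact tunnelling result is T⁻¹ = 1 + V_b² sinh²(κw) / [4E(V_b − E)] = 238.4, so T = 0.00419.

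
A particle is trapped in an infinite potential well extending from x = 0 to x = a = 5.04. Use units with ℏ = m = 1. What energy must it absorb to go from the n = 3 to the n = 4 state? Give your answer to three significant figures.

ΔE = 1.36

E_n = n²π²ℏ²/(2ma²), so ΔE = (4² − 3²) π²ℏ²/(2ma²).
ΔE = 7 × π² / (2 × 1 × 5.04²) = 1.360.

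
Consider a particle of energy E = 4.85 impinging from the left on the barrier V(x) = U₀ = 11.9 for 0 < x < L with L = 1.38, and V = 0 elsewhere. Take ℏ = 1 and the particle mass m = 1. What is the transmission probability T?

T = 0.000122

E < U₀: inside the barrier ψ ∝ e^{±κx} with κ = √(2m(U₀ − E))/ℏ = 3.755.
κL = 5.182, sinh(κL) = 89.01.
The exact tunnelling result is T⁻¹ = 1 + U₀² sinh²(κL) / [4E(U₀ − E)] = 8204, so T = 0.000122.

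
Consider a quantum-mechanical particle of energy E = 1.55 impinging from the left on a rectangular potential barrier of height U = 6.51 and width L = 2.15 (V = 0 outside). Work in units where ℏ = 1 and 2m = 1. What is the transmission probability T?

Since E < U the interior solution is evanescent with decay constant κ = √(2m(U − E))/ℏ = 2.227.
κL = 4.788, sinh(κL) = 60.04.
Matching ψ, ψ′ at both faces gives T = [1 + U² sinh²(κL) / (4E(U − E))]⁻¹ = 1/4969 = 0.000201.

T = 0.000201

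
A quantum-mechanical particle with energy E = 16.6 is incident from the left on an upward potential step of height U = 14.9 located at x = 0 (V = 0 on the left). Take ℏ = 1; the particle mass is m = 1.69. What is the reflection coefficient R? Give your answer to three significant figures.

R = 0.265

The wavenumbers are k₁ = √(2mE)/ℏ = 7.491 on the left and k₂ = √(2m(E − U))/ℏ = 2.397 on the right.
Matching ψ and ψ′ at x = 0 gives r = (k₁ − k₂)/(k₁ + k₂), so R = r² = 0.2654 and T = 1 − R = 0.7346.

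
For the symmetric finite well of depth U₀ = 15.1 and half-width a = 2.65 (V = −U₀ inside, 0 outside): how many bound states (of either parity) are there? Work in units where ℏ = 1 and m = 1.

N = 10

The dimensionless depth is z₀ = a√(2mU₀)/ℏ = 2.65 × √(30.20) = 14.56.
A new bound state (alternating even/odd) appears each time z₀ passes a multiple of π/2, so N = ⌊2z₀/π⌋ + 1 = ⌊9.271⌋ + 1 = 10.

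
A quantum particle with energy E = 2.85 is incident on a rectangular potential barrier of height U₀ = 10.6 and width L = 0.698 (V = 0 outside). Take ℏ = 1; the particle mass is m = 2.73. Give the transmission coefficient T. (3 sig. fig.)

Since E < U₀ the interior solution is evanescent with decay constant κ = √(2m(U₀ − E))/ℏ = 6.505.
κL = 4.540, sinh(κL) = 46.86.
The exact tunnelling result is T⁻¹ = 1 + U₀² sinh²(κL) / [4E(U₀ − E)] = 2794, so T = 0.000358.

T = 0.000358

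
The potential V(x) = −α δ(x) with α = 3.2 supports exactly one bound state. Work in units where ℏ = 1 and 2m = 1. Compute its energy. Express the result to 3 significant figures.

The bound state is ψ(x) = √κ e^{−κ|x|}. The derivative jump ψ'(0⁺) − ψ'(0⁻) = −(2mα/ℏ²)ψ(0) fixes κ = mα/ℏ² = 1.600.
Then E = −ℏ²κ²/(2m) = −mα²/(2ℏ²) = -2.560.

E = -2.56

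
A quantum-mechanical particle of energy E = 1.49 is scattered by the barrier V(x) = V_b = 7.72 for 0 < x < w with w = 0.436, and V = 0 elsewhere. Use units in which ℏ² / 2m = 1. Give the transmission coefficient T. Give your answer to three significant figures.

E < V_b: inside the barrier ψ ∝ e^{±κx} with κ = √(2m(V_b − E))/ℏ = 2.496.
κw = 1.088, sinh(κw) = 1.316.
The exact tunnelling result is T⁻¹ = 1 + V_b² sinh²(κw) / [4E(V_b − E)] = 3.780, so T = 0.265.

T = 0.265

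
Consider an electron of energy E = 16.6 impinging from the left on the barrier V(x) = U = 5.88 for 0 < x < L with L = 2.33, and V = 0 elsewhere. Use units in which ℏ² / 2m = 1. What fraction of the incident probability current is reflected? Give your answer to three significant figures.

R = 0.0441

Above the barrier the interior wavenumber is k₂ = √(2m(E − U))/ℏ = 3.274, giving phase k₂L = 7.629.
T = [1 + U² sin²(k₂L) / (4E(E − U))]⁻¹ = 1/1.046 = 0.956.
R = 1 − T = 0.0441.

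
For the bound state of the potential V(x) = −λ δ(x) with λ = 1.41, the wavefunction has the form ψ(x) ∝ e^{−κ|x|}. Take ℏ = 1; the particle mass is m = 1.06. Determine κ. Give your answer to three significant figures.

κ = 1.49

Integrating the TISE across x = 0 gives the cusp condition ψ'(0⁺) − ψ'(0⁻) = −(2mλ/ℏ²)ψ(0).
With ψ ∝ e^{−κ|x|} this yields −2κ = −2mλ/ℏ², so κ = mλ/ℏ² = 1.495.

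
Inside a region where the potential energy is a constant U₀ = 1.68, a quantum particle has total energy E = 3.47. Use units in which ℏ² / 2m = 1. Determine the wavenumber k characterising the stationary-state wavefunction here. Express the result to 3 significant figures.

With E > U₀ the solution is oscillatory, ψ ∝ e^{±ikx} with k = √(2m(E − U₀))/ℏ.
k = √(2 × 0.5 × 1.79) = 1.338.

k = 1.34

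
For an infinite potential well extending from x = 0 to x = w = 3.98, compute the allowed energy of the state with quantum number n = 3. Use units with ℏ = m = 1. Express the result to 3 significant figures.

E = 2.80

Requiring ψ(0) = ψ(w) = 0 quantises k = nπ/w, hence E_n = ℏ²k²/2m = n²π²ℏ²/(2mw²).
E_3 = 3² × π² / (2 × 1 × 3.98²) = 2.804.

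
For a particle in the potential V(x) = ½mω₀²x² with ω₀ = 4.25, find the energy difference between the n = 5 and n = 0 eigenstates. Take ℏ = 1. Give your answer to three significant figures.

E_n = ℏω₀(n + ½), so ΔE = (5 − 0) ℏω₀ = 5 × 4.25 = 21.25.

ΔE = 21.3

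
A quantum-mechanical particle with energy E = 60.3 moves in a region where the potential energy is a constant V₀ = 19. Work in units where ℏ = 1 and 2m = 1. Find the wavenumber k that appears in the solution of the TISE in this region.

k = 6.43

With E > V₀ the solution is oscillatory, ψ ∝ e^{±ikx} with k = √(2m(E − V₀))/ℏ.
k = √(2 × 0.5 × 41.3) = 6.427.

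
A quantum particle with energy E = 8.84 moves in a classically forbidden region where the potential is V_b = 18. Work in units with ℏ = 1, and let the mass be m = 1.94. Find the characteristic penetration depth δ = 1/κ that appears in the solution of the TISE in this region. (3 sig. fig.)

δ = 0.168

Since E < V_b the TISE in this region is ψ'' = κ²ψ with κ = √(2m(V_b − E))/ℏ.
κ = √(2 × 1.94 × 9.16) = 5.962. The penetration depth is δ = 1/κ = 0.168.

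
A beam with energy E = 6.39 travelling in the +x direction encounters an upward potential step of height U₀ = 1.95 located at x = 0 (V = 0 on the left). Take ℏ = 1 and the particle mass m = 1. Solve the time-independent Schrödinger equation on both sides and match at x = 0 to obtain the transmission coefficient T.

T = 0.992

On each side the TISE gives plane waves with k = √(2m(E − V))/ℏ: k₁ = √(2·1·6.39) = 3.575, k₂ = √(2·1·4.44) = 2.980.
Continuity of ψ and ψ′ at the step yields the reflection amplitude r = (k₁ − k₂)/(k₁ + k₂) = 0.09077; thus R = |r|² = 0.008239, T = 0.9918.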